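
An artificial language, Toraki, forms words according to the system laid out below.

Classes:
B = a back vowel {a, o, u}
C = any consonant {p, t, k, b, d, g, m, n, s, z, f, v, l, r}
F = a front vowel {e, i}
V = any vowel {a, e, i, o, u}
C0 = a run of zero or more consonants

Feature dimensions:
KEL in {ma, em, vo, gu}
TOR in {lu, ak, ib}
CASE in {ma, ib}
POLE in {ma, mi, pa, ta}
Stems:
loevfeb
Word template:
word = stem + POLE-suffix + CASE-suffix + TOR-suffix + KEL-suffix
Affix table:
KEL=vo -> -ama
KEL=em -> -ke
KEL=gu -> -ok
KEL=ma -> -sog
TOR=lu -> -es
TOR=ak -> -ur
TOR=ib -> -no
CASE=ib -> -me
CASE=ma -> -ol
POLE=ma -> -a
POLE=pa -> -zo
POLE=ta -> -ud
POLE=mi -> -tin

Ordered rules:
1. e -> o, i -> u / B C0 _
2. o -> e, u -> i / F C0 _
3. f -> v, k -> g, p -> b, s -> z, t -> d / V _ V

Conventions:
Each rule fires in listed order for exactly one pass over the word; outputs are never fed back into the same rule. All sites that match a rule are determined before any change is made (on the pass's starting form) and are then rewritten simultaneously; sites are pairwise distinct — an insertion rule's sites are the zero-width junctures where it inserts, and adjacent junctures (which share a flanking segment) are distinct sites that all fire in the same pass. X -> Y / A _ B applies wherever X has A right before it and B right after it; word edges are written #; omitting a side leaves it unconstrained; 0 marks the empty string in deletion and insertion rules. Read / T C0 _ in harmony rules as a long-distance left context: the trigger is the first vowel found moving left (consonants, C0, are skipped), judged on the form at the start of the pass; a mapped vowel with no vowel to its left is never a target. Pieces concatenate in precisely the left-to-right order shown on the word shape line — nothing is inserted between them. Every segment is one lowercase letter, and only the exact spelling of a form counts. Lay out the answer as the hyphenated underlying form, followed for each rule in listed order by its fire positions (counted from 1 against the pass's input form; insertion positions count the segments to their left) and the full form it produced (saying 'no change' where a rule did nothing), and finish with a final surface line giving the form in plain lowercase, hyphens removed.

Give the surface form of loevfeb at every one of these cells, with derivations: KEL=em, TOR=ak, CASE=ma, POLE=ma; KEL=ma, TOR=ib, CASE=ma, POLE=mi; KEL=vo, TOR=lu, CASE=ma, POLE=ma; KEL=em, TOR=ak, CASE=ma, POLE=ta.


cell KEL=em, TOR=ak, CASE=ma, POLE=ma:
underlying: loevfeb-a-ol-ur-ke
1. e -> o, i -> u / B C0 _: fires at position(s) 3, 14: loovfebaolurko
2. o -> e, u -> i / F C0 _: no change
3. f -> v, k -> g, p -> b, s -> z, t -> d / V _ V: no change
surface: loovfebaolurko

cell KEL=ma, TOR=ib, CASE=ma, POLE=mi:
underlying: loevfeb-tin-ol-no-sog
1. e -> o, i -> u / B C0 _: fires at position(s) 3: loovfebtinolnosog
2. o -> e, u -> i / F C0 _: fires at position(s) 11: loovfebtinelnosog
3. f -> v, k -> g, p -> b, s -> z, t -> d / V _ V: fires at position(s) 15: loovfebtinelnozog
surface: loovfebtinelnozog

cell KEL=vo, TOR=lu, CASE=ma, POLE=ma:
underlying: loevfeb-a-ol-es-ama
1. e -> o, i -> u / B C0 _: fires at position(s) 3, 11: loovfebaolosama
2. o -> e, u -> i / F C0 _: no change
3. f -> v, k -> g, p -> b, s -> z, t -> d / V _ V: fires at position(s) 12: loovfebaolozama
surface: loovfebaolozama

cell KEL=em, TOR=ak, CASE=ma, POLE=ta:
underlying: loevfeb-ud-ol-ur-ke
1. e -> o, i -> u / B C0 _: fires at position(s) 3, 15: loovfebudolurko
2. o -> e, u -> i / F C0 _: fires at position(s) 8: loovfebidolurko
3. f -> v, k -> g, p -> b, s -> z, t -> d / V _ V: no change
surface: loovfebidolurko


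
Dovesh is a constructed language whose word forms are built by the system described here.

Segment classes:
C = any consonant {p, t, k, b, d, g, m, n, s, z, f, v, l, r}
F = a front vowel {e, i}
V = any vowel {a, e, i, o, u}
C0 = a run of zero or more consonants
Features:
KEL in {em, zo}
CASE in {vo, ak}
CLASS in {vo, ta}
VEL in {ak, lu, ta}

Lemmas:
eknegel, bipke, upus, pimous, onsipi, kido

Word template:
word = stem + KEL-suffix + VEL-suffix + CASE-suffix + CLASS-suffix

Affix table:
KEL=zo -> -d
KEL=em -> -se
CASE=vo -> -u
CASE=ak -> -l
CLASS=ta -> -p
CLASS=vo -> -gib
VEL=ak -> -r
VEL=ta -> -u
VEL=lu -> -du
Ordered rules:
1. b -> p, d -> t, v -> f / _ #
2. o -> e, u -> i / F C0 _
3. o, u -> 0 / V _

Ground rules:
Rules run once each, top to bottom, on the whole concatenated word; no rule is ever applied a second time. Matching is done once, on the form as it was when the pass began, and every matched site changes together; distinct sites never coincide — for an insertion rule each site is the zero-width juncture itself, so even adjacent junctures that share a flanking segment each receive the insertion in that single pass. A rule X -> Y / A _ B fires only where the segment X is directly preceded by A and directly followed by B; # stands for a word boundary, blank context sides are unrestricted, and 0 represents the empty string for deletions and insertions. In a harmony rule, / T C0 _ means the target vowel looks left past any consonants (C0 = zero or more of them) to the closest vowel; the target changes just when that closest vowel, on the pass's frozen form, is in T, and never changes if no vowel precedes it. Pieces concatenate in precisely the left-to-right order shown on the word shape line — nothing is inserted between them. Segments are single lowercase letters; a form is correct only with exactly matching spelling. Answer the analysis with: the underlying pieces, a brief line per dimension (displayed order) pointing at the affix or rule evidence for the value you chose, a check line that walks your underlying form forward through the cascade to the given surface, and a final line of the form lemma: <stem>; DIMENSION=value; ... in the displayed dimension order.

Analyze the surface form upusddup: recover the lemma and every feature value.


underlying: upus-d-du-u-p
KEL=zo - signalled by the affix -d
CASE=vo - signalled by the affix -u
CLASS=ta - signalled by the affix -p
VEL=lu - signalled by the affix -du
check: upusdduup -> upusdduup -> upusdduup -> upusddup
lemma: upus; KEL=zo; CASE=vo; CLASS=ta; VEL=lu


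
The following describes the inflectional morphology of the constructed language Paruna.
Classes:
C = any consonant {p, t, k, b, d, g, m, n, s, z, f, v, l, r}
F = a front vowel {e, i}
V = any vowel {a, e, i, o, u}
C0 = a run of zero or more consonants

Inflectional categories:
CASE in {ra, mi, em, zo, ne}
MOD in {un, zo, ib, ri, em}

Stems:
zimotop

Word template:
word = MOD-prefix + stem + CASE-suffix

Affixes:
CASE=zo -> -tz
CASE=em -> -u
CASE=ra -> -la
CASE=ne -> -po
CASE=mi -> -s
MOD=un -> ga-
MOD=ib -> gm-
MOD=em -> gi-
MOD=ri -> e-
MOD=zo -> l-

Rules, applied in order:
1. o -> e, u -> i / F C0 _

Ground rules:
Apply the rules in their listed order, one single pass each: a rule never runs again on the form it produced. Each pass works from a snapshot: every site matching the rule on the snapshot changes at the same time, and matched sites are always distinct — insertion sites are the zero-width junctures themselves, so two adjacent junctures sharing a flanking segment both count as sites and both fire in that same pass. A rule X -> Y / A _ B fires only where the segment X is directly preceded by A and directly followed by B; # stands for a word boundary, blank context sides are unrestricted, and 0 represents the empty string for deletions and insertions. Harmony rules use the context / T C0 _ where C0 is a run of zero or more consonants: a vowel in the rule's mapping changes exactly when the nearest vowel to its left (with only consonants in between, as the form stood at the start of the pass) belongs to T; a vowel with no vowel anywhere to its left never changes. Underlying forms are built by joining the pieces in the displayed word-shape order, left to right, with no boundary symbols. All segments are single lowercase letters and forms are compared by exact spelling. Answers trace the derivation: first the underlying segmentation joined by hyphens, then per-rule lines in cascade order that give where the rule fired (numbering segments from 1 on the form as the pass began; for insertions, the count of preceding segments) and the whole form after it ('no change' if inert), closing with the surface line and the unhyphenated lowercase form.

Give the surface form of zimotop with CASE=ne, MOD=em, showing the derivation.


underlying: gi-zimotop-po
1. o -> e, u -> i / F C0 _: fires at position(s) 6: gizimetoppo
surface: gizimetoppo


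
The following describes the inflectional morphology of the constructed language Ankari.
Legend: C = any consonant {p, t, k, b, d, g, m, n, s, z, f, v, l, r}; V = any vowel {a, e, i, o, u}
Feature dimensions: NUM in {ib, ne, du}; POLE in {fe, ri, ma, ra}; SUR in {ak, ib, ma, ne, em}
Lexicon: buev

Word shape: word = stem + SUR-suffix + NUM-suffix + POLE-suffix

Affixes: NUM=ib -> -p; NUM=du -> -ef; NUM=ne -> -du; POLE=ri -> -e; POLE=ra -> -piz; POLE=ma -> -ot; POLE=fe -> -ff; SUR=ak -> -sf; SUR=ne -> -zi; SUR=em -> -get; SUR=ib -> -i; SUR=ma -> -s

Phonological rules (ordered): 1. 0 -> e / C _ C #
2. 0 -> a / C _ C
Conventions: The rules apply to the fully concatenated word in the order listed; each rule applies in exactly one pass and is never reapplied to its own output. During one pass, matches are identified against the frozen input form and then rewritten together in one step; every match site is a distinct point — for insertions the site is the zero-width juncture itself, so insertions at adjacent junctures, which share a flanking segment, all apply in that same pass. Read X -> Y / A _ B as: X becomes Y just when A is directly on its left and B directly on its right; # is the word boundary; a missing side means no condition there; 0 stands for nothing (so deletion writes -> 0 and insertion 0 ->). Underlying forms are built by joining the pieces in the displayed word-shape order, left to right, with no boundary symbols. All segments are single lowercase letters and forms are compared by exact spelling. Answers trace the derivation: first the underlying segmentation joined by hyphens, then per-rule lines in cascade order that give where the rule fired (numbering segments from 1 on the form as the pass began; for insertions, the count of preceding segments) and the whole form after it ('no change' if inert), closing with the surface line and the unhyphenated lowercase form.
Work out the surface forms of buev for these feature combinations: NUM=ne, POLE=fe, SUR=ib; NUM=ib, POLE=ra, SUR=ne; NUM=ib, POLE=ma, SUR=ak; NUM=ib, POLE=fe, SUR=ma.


cell NUM=ne, POLE=fe, SUR=ib:
underlying: buev-i-du-ff
1. 0 -> e / C _ C #: inserts after position(s) 8: buevidufef
2. 0 -> a / C _ C: no change
surface: buevidufef

cell NUM=ib, POLE=ra, SUR=ne:
underlying: buev-zi-p-piz
1. 0 -> e / C _ C #: no change
2. 0 -> a / C _ C: inserts after position(s) 4, 7: buevazipapiz
surface: buevazipapiz

cell NUM=ib, POLE=ma, SUR=ak:
underlying: buev-sf-p-ot
1. 0 -> e / C _ C #: no change
2. 0 -> a / C _ C: inserts after position(s) 4, 5, 6: buevasafapot
surface: buevasafapot

cell NUM=ib, POLE=fe, SUR=ma:
underlying: buev-s-p-ff
1. 0 -> e / C _ C #: inserts after position(s) 7: buevspfef
2. 0 -> a / C _ C: inserts after position(s) 4, 5, 6: buevasapafef
surface: buevasapafef


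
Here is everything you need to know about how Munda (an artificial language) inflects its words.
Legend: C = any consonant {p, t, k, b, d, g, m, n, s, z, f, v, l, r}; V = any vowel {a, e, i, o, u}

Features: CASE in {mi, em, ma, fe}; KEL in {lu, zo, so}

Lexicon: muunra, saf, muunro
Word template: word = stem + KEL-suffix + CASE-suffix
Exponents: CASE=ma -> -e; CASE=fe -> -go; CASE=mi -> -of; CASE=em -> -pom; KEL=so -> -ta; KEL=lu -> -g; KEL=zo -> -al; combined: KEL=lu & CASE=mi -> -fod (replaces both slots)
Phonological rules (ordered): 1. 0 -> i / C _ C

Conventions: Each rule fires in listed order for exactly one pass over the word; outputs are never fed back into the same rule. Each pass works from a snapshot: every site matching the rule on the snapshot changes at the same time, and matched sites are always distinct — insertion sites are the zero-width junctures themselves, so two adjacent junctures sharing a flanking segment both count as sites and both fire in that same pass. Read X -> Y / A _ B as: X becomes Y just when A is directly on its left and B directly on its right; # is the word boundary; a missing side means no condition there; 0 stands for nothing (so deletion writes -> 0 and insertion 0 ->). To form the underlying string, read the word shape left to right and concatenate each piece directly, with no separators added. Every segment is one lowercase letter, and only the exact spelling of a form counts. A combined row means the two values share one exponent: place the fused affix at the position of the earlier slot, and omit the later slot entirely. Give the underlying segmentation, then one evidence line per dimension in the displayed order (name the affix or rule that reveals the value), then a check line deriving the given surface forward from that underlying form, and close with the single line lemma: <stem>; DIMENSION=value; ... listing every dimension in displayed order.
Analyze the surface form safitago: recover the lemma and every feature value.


underlying: saf-ta-go
CASE=fe - signalled by the affix -go
KEL=so - signalled by the affix -ta
check: saftago -> safitago
lemma: saf; CASE=fe; KEL=so


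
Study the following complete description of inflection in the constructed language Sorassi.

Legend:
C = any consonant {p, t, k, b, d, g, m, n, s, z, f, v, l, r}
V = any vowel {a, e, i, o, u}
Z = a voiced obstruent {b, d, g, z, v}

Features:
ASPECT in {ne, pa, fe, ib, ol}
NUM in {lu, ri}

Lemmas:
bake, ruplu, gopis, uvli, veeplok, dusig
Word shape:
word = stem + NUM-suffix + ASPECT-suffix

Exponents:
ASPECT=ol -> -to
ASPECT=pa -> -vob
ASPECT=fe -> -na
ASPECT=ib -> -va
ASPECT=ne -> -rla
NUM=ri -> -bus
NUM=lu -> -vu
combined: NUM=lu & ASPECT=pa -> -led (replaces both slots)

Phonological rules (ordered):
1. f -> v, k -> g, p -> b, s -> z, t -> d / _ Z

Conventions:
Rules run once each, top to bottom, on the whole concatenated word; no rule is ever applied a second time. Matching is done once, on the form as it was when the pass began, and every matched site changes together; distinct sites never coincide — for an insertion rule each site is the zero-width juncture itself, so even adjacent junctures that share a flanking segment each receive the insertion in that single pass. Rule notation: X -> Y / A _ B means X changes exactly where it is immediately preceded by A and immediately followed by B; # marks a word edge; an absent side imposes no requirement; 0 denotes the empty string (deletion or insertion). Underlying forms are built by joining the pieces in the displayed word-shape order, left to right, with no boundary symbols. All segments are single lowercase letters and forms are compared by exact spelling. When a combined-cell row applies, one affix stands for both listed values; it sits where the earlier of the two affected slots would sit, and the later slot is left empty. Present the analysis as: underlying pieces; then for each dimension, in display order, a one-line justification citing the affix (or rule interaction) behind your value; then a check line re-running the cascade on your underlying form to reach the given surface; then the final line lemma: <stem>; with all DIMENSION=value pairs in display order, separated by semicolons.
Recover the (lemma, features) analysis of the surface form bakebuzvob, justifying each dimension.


underlying: bake-bus-vob
ASPECT=pa - signalled by the affix -vob
NUM=ri - signalled by the affix -bus
check: bakebusvob -> bakebuzvob
lemma: bake; ASPECT=pa; NUM=ri


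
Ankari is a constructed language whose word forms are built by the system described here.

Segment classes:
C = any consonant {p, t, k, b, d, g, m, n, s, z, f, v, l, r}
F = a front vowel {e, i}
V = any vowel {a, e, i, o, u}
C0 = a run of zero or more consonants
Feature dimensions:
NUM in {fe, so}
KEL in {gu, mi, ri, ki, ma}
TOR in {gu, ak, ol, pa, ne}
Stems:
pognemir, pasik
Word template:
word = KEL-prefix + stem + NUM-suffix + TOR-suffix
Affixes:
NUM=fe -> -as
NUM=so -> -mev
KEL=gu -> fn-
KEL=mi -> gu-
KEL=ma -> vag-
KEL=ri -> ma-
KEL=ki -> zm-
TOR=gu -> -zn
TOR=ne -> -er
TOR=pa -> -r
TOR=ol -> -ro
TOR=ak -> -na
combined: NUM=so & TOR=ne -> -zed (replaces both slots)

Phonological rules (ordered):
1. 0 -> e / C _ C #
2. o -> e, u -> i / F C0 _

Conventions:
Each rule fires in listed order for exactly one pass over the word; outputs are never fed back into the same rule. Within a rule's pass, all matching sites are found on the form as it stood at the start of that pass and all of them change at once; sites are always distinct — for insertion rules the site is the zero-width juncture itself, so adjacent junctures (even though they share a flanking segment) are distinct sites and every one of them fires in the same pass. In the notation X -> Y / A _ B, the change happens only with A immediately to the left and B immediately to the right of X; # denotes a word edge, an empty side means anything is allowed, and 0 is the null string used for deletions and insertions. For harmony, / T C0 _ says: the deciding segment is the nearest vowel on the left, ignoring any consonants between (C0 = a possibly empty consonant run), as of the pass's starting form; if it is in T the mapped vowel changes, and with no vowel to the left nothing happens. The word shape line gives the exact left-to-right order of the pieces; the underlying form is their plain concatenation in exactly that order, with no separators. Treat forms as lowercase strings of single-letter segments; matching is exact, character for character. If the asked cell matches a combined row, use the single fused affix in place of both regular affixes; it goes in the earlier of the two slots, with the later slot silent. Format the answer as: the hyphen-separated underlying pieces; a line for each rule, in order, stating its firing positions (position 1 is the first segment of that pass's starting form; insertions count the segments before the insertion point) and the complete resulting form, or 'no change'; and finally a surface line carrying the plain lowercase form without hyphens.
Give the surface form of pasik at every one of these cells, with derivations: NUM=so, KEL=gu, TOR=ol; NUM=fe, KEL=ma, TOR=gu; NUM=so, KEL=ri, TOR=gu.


cell NUM=so, KEL=gu, TOR=ol:
underlying: fn-pasik-mev-ro
1. 0 -> e / C _ C #: no change
2. o -> e, u -> i / F C0 _: fires at position(s) 12: fnpasikmevre
surface: fnpasikmevre

cell NUM=fe, KEL=ma, TOR=gu:
underlying: vag-pasik-as-zn
1. 0 -> e / C _ C #: inserts after position(s) 11: vagpasikaszen
2. o -> e, u -> i / F C0 _: no change
surface: vagpasikaszen

cell NUM=so, KEL=ri, TOR=gu:
underlying: ma-pasik-mev-zn
1. 0 -> e / C _ C #: inserts after position(s) 11: mapasikmevzen
2. o -> e, u -> i / F C0 _: no change
surface: mapasikmevzen


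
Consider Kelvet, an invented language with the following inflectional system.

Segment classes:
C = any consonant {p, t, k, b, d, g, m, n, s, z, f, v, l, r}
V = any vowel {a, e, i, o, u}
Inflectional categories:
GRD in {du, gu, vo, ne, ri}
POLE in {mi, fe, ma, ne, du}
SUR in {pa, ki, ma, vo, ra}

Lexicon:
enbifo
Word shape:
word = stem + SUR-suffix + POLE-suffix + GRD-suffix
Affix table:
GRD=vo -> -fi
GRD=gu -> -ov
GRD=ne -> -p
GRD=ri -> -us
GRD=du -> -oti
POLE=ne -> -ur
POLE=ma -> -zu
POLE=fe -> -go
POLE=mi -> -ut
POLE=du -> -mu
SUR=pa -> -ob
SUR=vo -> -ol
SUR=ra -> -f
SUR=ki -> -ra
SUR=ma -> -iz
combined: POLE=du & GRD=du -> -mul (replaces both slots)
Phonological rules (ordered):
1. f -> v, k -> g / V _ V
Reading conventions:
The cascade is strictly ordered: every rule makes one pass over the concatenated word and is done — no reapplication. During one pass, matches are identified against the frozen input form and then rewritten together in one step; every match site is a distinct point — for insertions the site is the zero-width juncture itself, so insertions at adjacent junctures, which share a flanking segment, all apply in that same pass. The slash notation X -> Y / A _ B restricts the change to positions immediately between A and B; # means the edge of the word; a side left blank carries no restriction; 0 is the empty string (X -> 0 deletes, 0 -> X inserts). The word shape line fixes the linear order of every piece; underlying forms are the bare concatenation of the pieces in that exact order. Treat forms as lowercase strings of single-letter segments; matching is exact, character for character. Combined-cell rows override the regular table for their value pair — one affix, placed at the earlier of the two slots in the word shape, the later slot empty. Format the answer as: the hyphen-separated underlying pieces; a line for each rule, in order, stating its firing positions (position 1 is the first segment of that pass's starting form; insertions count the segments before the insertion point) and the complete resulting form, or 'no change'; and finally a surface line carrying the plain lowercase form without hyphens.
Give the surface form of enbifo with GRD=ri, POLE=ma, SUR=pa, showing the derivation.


underlying: enbifo-ob-zu-us
1. f -> v, k -> g / V _ V: fires at position(s) 5: enbivoobzuus
surface: enbivoobzuus


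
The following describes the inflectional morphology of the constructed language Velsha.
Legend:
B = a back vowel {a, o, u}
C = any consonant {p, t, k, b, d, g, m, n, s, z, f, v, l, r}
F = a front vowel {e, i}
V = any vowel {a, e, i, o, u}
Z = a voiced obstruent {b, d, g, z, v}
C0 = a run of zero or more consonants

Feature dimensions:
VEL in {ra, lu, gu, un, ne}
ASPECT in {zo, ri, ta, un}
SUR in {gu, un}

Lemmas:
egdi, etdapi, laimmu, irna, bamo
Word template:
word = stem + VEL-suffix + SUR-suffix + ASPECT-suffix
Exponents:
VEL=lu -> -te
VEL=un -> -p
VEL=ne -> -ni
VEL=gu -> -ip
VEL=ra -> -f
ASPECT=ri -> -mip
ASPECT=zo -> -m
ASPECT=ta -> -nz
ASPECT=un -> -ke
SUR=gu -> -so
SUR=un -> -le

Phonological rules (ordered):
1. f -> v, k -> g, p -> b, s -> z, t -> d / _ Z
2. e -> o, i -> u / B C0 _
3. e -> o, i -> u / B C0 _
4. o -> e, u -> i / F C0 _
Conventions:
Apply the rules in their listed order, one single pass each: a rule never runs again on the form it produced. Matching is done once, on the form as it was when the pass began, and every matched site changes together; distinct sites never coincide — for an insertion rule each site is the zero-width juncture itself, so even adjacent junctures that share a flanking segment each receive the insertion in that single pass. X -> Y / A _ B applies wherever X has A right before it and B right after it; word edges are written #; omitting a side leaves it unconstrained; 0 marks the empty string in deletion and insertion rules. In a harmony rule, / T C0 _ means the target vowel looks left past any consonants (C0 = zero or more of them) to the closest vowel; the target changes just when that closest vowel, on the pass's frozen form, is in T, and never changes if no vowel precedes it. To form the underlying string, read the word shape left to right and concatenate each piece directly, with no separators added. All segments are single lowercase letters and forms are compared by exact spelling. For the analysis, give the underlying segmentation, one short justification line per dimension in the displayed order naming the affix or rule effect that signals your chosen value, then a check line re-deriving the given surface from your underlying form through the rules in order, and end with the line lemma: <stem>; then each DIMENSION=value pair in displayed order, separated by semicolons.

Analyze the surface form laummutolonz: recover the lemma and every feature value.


underlying: laimmu-te-le-nz
VEL=lu - signalled by the affix -te
ASPECT=ta - signalled by the affix -nz
SUR=un - signalled by the affix -le
check: laimmutelenz -> laimmutelenz -> laummutolenz -> laummutolonz -> laummutolonz
lemma: laimmu; VEL=lu; ASPECT=ta; SUR=un


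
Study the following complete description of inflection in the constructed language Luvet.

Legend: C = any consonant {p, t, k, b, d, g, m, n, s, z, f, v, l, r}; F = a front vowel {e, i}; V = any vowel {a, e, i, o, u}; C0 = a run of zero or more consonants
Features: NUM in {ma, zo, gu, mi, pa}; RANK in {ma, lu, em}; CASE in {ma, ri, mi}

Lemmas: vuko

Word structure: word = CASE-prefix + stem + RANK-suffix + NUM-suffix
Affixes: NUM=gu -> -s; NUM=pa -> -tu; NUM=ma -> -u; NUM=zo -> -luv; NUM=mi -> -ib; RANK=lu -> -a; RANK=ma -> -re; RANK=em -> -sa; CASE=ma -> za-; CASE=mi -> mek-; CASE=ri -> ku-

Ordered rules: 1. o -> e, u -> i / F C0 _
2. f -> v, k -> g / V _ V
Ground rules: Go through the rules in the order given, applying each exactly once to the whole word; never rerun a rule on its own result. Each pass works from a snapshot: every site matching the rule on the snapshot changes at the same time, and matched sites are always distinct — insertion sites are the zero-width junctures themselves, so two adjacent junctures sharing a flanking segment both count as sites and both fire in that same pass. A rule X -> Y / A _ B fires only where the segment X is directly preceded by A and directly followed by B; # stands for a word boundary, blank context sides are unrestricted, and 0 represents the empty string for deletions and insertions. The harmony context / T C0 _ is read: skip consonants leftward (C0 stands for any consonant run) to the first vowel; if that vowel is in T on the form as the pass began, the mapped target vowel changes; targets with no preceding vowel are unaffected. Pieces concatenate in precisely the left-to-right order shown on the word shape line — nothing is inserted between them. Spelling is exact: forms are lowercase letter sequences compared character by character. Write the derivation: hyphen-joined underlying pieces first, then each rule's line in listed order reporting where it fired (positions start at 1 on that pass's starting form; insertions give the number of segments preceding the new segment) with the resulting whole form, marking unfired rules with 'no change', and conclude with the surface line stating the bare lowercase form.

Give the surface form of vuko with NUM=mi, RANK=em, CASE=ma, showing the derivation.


underlying: za-vuko-sa-ib
1. o -> e, u -> i / F C0 _: no change
2. f -> v, k -> g / V _ V: fires at position(s) 5: zavugosaib
surface: zavugosaib


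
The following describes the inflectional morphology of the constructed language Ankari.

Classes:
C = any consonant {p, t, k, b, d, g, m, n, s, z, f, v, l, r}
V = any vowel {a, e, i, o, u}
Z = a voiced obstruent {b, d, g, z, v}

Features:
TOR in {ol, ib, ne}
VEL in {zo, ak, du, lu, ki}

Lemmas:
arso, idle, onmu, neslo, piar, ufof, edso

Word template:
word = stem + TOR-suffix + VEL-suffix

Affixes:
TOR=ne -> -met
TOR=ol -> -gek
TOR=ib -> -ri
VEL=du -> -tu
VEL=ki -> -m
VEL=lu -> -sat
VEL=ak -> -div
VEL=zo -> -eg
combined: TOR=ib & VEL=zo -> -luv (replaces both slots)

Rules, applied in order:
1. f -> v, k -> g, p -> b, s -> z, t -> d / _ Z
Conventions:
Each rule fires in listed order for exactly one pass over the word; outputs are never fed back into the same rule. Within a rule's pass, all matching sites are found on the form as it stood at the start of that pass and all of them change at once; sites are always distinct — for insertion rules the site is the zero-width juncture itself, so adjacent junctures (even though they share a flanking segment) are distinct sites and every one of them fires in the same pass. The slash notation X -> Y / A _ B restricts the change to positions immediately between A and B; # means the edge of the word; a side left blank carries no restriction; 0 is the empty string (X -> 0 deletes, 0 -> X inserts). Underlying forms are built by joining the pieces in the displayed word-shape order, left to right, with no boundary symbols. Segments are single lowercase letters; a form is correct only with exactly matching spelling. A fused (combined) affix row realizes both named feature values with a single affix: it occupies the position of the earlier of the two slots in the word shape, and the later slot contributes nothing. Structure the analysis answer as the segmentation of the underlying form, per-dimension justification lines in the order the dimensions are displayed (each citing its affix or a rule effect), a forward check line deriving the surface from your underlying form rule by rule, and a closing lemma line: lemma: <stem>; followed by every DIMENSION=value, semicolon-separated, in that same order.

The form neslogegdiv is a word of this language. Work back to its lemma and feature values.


underlying: neslo-gek-div
TOR=ol - signalled by the affix -gek
VEL=ak - signalled by the affix -div
check: neslogekdiv -> neslogegdiv
lemma: neslo; TOR=ol; VEL=ak


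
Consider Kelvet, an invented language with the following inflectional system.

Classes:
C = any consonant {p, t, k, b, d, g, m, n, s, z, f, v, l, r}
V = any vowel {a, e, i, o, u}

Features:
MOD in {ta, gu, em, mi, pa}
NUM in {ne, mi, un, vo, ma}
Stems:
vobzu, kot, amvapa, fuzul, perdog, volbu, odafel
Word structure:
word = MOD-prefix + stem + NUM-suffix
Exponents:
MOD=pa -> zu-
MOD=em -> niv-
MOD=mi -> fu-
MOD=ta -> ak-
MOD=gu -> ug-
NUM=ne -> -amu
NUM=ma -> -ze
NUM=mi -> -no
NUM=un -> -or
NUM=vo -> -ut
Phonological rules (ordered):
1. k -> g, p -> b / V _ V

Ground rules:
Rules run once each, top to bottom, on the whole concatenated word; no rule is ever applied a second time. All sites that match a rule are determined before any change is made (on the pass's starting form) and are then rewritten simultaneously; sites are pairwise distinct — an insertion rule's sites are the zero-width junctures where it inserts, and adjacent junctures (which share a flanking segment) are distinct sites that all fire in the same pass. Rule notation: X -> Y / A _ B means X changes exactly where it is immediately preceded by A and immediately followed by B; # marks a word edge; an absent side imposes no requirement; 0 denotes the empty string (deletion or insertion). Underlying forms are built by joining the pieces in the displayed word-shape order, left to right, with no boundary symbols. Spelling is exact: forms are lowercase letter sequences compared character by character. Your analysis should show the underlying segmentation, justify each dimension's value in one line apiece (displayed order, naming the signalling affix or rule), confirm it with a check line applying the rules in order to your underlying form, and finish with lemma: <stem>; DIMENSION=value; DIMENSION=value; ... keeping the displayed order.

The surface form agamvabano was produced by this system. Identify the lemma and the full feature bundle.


underlying: ak-amvapa-no
MOD=ta - signalled by the affix ak-
NUM=mi - signalled by the affix -no
check: akamvapano -> agamvabano
lemma: amvapa; MOD=ta; NUM=mi


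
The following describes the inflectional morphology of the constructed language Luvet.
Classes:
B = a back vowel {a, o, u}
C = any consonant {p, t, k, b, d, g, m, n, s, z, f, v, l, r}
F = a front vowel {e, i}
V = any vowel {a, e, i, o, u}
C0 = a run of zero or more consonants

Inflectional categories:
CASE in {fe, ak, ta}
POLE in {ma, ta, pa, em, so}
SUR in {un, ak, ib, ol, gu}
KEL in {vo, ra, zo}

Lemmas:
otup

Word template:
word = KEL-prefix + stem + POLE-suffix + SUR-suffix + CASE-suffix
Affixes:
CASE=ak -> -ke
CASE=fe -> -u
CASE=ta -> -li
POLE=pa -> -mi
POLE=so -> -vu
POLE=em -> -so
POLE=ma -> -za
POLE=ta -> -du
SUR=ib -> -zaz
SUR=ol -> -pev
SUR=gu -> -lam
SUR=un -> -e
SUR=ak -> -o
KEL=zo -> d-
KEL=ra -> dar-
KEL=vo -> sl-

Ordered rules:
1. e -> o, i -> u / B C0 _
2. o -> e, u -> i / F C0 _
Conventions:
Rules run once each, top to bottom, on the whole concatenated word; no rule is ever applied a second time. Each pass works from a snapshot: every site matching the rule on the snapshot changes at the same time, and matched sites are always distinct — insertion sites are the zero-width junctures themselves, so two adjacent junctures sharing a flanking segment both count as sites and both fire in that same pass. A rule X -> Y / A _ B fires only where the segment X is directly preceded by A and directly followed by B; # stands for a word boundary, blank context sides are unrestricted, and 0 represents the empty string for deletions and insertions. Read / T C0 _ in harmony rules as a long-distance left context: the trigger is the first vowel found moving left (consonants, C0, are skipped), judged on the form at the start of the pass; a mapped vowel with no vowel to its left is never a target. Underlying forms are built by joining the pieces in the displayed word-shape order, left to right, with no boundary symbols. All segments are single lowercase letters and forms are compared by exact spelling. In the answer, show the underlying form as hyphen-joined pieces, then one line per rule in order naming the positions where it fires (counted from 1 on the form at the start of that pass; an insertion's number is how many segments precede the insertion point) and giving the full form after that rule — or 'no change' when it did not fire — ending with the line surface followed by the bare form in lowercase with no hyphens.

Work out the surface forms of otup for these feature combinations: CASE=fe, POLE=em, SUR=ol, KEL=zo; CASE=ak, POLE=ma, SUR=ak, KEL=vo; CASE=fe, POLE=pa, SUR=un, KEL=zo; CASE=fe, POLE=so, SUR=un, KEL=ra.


cell CASE=fe, POLE=em, SUR=ol, KEL=zo:
underlying: d-otup-so-pev-u
1. e -> o, i -> u / B C0 _: fires at position(s) 9: dotupsopovu
2. o -> e, u -> i / F C0 _: no change
surface: dotupsopovu

cell CASE=ak, POLE=ma, SUR=ak, KEL=vo:
underlying: sl-otup-za-o-ke
1. e -> o, i -> u / B C0 _: fires at position(s) 11: slotupzaoko
2. o -> e, u -> i / F C0 _: no change
surface: slotupzaoko

cell CASE=fe, POLE=pa, SUR=un, KEL=zo:
underlying: d-otup-mi-e-u
1. e -> o, i -> u / B C0 _: fires at position(s) 7: dotupmueu
2. o -> e, u -> i / F C0 _: fires at position(s) 9: dotupmuei
surface: dotupmuei

cell CASE=fe, POLE=so, SUR=un, KEL=ra:
underlying: dar-otup-vu-e-u
1. e -> o, i -> u / B C0 _: fires at position(s) 10: darotupvuou
2. o -> e, u -> i / F C0 _: no change
surface: darotupvuou


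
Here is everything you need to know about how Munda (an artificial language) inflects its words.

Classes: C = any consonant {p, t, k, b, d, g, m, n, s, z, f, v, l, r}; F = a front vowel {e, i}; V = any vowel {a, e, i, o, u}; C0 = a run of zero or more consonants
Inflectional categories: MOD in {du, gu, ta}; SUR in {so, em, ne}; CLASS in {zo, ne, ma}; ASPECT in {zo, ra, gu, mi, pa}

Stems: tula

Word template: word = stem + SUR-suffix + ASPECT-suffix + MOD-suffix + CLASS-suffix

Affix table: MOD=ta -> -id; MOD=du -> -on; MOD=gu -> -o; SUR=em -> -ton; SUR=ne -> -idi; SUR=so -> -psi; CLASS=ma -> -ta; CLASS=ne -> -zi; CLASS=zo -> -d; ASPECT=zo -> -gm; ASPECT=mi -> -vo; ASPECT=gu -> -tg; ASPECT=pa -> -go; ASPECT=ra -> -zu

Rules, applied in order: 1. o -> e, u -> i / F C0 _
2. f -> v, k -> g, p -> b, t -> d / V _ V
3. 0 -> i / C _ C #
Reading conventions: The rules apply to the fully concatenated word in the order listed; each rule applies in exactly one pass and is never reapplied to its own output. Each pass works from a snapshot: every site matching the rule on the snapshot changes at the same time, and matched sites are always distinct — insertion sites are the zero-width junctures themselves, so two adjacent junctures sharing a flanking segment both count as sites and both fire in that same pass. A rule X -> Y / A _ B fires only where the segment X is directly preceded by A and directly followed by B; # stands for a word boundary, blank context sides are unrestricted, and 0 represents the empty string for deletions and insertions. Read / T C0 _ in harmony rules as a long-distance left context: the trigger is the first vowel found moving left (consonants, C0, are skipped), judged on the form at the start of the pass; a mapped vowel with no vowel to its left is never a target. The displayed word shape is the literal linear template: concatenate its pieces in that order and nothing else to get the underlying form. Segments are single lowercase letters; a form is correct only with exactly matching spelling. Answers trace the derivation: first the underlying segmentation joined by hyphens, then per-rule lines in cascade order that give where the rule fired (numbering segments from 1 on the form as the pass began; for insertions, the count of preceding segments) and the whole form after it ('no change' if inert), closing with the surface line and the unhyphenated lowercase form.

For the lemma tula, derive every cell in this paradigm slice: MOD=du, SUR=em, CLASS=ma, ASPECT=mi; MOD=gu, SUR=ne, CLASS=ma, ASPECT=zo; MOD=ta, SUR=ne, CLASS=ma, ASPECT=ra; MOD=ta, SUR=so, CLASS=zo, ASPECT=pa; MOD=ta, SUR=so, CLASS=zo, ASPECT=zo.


cell MOD=du, SUR=em, CLASS=ma, ASPECT=mi:
underlying: tula-ton-vo-on-ta
1. o -> e, u -> i / F C0 _: no change
2. f -> v, k -> g, p -> b, t -> d / V _ V: fires at position(s) 5: tuladonvoonta
3. 0 -> i / C _ C #: no change
surface: tuladonvoonta

cell MOD=gu, SUR=ne, CLASS=ma, ASPECT=zo:
underlying: tula-idi-gm-o-ta
1. o -> e, u -> i / F C0 _: fires at position(s) 10: tulaidigmeta
2. f -> v, k -> g, p -> b, t -> d / V _ V: fires at position(s) 11: tulaidigmeda
3. 0 -> i / C _ C #: no change
surface: tulaidigmeda

cell MOD=ta, SUR=ne, CLASS=ma, ASPECT=ra:
underlying: tula-idi-zu-id-ta
1. o -> e, u -> i / F C0 _: fires at position(s) 9: tulaidiziidta
2. f -> v, k -> g, p -> b, t -> d / V _ V: no change
3. 0 -> i / C _ C #: no change
surface: tulaidiziidta

cell MOD=ta, SUR=so, CLASS=zo, ASPECT=pa:
underlying: tula-psi-go-id-d
1. o -> e, u -> i / F C0 _: fires at position(s) 9: tulapsigeidd
2. f -> v, k -> g, p -> b, t -> d / V _ V: no change
3. 0 -> i / C _ C #: inserts after position(s) 11: tulapsigeidid
surface: tulapsigeidid

cell MOD=ta, SUR=so, CLASS=zo, ASPECT=zo:
underlying: tula-psi-gm-id-d
1. o -> e, u -> i / F C0 _: no change
2. f -> v, k -> g, p -> b, t -> d / V _ V: no change
3. 0 -> i / C _ C #: inserts after position(s) 11: tulapsigmidid
surface: tulapsigmidid


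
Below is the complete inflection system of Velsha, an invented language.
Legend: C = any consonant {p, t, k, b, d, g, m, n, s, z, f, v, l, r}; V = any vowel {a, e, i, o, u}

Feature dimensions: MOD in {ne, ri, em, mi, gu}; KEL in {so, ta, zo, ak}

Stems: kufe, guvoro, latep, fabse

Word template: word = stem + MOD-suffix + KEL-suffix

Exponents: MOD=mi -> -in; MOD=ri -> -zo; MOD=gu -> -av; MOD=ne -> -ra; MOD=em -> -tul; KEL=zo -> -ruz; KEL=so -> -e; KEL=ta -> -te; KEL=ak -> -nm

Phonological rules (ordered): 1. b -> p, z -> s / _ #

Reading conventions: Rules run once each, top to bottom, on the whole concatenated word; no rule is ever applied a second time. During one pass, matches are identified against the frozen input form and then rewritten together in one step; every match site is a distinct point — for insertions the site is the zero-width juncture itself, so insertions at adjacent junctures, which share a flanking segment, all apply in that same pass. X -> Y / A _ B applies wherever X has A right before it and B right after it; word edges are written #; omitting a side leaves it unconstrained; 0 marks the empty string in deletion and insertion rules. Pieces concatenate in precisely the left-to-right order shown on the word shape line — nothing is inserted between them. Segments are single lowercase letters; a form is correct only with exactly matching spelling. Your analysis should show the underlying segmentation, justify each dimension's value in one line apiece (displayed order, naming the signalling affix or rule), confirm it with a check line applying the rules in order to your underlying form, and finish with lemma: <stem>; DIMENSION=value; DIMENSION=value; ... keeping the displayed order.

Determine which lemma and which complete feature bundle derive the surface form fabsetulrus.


underlying: fabse-tul-ruz
MOD=em - signalled by the affix -tul
KEL=zo - signalled by the affix -ruz
check: fabsetulruz -> fabsetulrus
lemma: fabse; MOD=em; KEL=zo


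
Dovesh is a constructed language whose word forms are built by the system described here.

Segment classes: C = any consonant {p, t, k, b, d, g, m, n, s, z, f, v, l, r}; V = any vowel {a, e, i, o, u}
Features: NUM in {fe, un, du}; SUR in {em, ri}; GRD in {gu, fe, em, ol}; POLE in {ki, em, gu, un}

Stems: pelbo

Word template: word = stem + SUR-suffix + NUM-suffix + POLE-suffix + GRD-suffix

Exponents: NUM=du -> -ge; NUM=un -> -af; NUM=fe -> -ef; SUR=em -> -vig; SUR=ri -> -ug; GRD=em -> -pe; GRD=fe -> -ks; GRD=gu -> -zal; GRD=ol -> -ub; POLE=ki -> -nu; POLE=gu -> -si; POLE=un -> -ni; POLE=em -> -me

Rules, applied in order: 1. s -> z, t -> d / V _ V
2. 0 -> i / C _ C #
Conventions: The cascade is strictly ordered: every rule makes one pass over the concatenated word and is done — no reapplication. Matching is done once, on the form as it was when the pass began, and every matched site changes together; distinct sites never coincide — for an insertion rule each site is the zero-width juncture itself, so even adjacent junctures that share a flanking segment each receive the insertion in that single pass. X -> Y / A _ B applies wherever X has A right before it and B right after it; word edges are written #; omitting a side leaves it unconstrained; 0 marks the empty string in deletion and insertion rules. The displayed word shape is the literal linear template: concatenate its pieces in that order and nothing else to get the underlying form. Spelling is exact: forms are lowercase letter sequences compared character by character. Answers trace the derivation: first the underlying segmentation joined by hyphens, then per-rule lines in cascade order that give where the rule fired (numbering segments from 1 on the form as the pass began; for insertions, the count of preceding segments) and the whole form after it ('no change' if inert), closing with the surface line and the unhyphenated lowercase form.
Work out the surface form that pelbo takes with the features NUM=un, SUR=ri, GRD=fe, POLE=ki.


underlying: pelbo-ug-af-nu-ks
1. s -> z, t -> d / V _ V: no change
2. 0 -> i / C _ C #: inserts after position(s) 12: pelbougafnukis
surface: pelbougafnukis
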